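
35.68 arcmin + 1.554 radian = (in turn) 0.249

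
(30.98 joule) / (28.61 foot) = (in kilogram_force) 0.3623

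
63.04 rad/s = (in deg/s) 3612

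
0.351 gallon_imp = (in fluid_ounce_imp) 56.16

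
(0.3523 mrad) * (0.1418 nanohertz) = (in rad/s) 4.996e-14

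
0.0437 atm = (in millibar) 44.28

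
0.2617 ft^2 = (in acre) 6.008e-06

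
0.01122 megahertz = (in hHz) 112.2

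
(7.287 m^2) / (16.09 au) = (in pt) 8.582e-09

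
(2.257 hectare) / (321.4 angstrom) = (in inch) 2.765e+13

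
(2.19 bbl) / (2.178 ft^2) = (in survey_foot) 5.646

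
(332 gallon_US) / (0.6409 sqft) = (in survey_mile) 0.01312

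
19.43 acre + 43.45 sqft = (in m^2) 7.863e+04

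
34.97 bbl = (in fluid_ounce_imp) 1.957e+05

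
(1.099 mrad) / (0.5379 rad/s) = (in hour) 5.675e-07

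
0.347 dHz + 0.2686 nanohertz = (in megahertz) 3.47e-08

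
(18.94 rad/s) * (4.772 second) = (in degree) 5178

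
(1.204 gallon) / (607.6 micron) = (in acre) 0.001854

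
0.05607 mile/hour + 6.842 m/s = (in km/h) 24.72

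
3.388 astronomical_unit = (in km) 5.068e+08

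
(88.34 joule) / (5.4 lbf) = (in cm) 367.8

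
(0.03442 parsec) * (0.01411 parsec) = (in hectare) 4.624e+25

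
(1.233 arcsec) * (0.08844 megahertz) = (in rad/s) 0.5287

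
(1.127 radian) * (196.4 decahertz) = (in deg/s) 1.268e+05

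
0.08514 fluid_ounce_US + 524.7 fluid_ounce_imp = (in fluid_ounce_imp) 524.8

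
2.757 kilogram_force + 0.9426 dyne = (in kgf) 2.757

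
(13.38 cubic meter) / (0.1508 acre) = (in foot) 0.07193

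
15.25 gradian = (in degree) 13.73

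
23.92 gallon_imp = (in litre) 108.7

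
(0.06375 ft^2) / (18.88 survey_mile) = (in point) 0.0005525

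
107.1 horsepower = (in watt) 7.986e+04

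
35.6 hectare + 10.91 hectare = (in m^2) 4.651e+05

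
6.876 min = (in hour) 0.1146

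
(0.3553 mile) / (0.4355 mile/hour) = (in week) 0.004856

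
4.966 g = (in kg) 0.004966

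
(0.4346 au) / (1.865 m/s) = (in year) 1105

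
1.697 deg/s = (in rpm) 0.2828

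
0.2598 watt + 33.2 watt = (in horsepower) 0.04487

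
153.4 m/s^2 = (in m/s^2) 153.4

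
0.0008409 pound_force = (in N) 0.003741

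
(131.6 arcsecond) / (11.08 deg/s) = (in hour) 9.165e-07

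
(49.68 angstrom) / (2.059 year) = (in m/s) 7.651e-17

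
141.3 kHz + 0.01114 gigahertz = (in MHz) 11.28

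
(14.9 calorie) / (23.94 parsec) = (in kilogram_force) 8.606e-18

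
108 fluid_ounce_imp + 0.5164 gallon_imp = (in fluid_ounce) 183.1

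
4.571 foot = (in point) 3949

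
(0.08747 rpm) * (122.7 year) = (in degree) 2.031e+09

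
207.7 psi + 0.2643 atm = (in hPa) 1.459e+04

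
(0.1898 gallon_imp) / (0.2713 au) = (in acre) 5.253e-18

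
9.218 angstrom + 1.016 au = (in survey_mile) 9.444e+07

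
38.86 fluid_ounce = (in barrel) 0.007228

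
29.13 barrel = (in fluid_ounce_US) 1.566e+05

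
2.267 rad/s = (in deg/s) 129.9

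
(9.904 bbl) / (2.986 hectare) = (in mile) 3.277e-08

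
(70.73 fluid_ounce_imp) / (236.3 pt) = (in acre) 5.957e-06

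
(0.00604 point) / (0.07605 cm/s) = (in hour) 7.783e-07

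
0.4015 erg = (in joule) 4.015e-08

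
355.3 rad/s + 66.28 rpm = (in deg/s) 2.075e+04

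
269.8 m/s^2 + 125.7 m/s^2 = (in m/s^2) 395.5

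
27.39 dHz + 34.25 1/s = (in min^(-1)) 2219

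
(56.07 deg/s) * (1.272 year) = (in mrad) 3.926e+10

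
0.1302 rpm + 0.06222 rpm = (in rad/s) 0.02015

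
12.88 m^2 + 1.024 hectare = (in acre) 2.534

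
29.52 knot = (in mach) 0.0446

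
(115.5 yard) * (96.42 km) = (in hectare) 1018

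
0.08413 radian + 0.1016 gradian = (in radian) 0.08573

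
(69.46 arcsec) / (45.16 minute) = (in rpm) 1.187e-06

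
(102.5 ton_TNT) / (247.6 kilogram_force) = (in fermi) 1.766e+23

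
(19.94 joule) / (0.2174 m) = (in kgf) 9.353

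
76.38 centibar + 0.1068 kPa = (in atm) 0.7549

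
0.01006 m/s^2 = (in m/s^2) 0.01006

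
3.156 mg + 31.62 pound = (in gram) 1.434e+04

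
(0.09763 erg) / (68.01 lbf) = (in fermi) 3.227e+04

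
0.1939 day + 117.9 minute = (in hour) 6.619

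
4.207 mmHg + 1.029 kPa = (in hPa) 15.9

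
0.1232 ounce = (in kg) 0.003493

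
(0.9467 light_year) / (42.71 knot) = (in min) 6.794e+12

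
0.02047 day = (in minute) 29.48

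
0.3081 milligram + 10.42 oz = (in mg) 2.954e+05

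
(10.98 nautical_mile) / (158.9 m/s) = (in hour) 0.03555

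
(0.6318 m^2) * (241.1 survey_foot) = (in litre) 4.643e+04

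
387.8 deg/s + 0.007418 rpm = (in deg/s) 387.8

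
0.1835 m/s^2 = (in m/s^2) 0.1835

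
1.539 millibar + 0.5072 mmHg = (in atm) 0.002186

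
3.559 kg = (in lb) 7.846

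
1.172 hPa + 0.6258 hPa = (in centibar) 0.1798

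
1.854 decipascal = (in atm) 1.83e-06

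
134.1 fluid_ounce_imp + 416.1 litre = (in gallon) 110.9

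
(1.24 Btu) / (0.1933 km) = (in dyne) 6.768e+05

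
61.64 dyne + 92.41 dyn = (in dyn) 154.1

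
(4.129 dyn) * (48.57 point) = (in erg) 7.075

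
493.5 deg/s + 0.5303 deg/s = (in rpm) 82.34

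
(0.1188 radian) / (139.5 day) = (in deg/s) 5.647e-07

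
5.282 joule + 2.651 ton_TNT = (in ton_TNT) 2.651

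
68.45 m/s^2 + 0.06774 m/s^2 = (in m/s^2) 68.52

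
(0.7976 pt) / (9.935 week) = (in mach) 1.375e-13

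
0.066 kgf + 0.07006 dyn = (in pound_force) 0.1455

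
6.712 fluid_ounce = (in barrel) 0.001249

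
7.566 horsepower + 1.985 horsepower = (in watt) 7122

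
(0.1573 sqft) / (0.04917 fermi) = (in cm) 2.972e+16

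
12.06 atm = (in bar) 12.22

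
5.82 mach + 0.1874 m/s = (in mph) 4433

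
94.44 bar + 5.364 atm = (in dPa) 9.988e+07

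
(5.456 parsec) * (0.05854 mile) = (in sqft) 1.707e+20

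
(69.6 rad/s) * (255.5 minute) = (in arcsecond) 2.201e+11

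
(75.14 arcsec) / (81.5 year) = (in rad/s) 1.417e-13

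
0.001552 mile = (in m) 2.498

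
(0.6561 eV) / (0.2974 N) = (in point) 1.002e-15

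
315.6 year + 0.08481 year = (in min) 1.659e+08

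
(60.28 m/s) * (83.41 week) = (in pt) 8.62e+12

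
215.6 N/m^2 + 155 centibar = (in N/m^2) 1.552e+05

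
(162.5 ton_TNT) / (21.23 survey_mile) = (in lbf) 4.474e+06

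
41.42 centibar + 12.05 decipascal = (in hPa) 414.2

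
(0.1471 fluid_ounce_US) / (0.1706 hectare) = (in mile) 1.584e-12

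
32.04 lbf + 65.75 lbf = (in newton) 435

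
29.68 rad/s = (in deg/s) 1701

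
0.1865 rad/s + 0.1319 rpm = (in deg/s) 11.48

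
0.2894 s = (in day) 3.35e-06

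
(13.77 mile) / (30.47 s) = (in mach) 2.136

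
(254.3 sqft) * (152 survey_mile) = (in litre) 5.779e+09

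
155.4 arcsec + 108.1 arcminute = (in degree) 1.845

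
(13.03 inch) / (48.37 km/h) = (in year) 7.811e-10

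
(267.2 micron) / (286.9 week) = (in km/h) 5.544e-12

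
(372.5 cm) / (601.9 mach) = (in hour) 5.049e-09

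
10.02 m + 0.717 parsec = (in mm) 2.212e+19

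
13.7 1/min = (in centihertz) 22.83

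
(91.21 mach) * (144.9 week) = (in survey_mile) 1.691e+09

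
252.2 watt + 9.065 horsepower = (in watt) 7012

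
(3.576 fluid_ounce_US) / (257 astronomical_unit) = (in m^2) 2.751e-18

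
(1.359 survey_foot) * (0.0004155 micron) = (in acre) 4.253e-14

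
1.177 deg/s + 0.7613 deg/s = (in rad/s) 0.03383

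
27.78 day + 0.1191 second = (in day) 27.78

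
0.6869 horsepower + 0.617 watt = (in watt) 512.8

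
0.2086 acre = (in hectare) 0.08442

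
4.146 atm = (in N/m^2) 4.201e+05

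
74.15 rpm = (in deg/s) 444.9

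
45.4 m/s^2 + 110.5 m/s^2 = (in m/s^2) 155.9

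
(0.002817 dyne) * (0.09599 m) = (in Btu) 2.563e-12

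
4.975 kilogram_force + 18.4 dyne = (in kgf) 4.975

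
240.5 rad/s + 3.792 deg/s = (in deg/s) 1.378e+04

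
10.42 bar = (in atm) 10.28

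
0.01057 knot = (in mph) 0.01216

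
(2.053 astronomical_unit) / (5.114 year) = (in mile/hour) 4260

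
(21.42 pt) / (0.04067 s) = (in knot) 0.3612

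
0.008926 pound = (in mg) 4049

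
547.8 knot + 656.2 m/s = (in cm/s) 9.38e+04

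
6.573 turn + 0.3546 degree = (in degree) 2367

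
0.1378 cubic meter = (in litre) 137.8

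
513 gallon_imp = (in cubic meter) 2.332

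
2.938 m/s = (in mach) 0.008628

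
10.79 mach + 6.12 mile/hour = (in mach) 10.8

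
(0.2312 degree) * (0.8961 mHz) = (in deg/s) 0.0002072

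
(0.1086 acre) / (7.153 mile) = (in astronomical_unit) 2.552e-13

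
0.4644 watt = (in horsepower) 0.0006228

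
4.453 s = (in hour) 0.001237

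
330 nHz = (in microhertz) 0.33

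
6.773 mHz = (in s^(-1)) 0.006773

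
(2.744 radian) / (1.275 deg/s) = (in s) 123.3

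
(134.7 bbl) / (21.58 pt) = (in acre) 0.6951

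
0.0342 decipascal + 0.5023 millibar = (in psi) 0.007286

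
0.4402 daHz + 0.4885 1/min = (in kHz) 0.00441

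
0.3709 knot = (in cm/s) 19.08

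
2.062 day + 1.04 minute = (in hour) 49.51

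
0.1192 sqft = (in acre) 2.736e-06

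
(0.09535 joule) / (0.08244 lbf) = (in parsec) 8.426e-18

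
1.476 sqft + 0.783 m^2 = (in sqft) 9.904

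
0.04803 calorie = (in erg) 2.01e+06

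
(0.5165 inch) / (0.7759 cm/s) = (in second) 1.691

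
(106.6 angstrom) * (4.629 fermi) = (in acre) 1.219e-26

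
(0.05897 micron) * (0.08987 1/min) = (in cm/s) 8.833e-09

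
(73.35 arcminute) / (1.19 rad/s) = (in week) 2.965e-08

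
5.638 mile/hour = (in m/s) 2.52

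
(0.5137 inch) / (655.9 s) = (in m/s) 1.989e-05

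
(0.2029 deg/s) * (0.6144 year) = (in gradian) 4.368e+06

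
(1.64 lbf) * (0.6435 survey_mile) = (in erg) 7.555e+10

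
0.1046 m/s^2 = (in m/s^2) 0.1046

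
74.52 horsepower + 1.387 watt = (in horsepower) 74.52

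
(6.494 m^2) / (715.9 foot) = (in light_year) 3.146e-18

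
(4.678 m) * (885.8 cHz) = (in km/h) 149.2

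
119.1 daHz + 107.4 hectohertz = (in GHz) 1.193e-05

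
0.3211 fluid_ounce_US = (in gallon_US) 0.002509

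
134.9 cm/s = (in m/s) 1.349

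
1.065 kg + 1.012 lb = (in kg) 1.524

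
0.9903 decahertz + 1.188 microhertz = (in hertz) 9.903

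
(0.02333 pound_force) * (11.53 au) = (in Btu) 1.697e+08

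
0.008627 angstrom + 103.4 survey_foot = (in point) 8.934e+04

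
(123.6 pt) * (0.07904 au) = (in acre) 1.274e+05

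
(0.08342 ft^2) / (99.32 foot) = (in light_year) 2.706e-20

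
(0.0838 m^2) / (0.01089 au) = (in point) 1.458e-07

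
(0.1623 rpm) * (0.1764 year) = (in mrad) 9.455e+07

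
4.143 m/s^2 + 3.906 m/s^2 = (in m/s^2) 8.049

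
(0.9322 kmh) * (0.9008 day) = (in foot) 6.612e+04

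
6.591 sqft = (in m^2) 0.6123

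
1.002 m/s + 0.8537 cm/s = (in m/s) 1.011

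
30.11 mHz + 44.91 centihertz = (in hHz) 0.004792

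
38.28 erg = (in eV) 2.389e+13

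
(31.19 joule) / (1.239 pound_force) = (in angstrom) 5.659e+10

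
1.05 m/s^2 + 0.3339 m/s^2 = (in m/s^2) 1.384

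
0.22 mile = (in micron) 3.541e+08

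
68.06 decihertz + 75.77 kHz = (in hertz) 7.578e+04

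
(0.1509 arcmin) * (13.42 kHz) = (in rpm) 5.625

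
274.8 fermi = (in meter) 2.748e-13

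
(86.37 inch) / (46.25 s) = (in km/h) 0.1708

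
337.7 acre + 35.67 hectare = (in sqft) 1.855e+07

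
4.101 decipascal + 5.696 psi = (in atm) 0.3876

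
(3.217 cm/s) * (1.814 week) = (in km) 35.29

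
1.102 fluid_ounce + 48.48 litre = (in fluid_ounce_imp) 1707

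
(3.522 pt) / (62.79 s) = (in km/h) 7.124e-05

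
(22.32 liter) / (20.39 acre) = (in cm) 2.705e-05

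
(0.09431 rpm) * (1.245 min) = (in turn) 0.1174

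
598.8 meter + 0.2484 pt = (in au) 4.003e-09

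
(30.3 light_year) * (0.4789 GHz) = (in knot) 2.669e+26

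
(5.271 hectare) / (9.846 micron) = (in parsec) 1.735e-07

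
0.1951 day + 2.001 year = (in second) 6.312e+07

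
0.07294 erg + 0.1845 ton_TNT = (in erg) 7.719e+15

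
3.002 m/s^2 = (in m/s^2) 3.002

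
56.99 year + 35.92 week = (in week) 3008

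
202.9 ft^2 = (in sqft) 202.9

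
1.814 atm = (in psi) 26.66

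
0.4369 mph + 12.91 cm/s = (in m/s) 0.3244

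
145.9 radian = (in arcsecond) 3.009e+07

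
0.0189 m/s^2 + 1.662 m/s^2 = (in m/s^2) 1.681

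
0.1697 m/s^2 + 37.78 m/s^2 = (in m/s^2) 37.95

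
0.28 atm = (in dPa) 2.837e+05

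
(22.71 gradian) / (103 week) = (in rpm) 5.468e-08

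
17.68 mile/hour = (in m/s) 7.904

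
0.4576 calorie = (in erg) 1.915e+07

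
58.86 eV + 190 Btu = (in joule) 2.005e+05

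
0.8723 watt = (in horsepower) 0.00117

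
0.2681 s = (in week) 4.433e-07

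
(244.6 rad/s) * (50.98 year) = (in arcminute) 1.352e+15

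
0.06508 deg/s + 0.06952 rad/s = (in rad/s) 0.07066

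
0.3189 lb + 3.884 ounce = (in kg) 0.2548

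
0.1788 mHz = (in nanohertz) 1.788e+05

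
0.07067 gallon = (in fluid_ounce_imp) 9.415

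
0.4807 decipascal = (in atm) 4.744e-07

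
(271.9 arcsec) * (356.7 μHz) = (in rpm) 4.49e-06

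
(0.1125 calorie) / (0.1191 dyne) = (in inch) 1.556e+07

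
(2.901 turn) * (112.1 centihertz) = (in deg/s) 1171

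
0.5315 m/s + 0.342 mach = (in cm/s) 1.17e+04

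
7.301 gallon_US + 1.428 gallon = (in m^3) 0.03304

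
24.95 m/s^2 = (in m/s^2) 24.95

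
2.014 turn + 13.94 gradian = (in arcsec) 2.655e+06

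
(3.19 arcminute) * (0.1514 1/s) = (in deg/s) 0.008049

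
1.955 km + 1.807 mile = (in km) 4.863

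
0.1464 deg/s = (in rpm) 0.0244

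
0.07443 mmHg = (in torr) 0.07443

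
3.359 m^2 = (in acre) 0.00083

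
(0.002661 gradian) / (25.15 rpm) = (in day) 1.837e-10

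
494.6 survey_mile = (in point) 2.256e+09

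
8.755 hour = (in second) 3.152e+04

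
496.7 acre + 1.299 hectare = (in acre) 499.9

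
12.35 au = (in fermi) 1.848e+27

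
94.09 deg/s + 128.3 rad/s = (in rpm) 1241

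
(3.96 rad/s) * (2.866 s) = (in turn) 1.806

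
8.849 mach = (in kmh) 1.085e+04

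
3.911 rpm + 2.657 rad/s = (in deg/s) 175.7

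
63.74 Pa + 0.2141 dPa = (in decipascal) 637.6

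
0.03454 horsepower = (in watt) 25.76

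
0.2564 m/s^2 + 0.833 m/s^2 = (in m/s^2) 1.089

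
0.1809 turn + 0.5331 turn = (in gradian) 285.6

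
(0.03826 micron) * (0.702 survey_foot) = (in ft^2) 8.812e-08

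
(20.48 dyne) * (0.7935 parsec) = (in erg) 5.014e+19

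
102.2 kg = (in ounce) 3605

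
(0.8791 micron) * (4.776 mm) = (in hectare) 4.199e-13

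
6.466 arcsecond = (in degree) 0.001796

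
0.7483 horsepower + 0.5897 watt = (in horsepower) 0.7491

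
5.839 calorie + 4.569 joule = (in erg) 2.9e+08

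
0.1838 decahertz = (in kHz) 0.001838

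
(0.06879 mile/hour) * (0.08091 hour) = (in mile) 0.005566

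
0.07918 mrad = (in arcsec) 16.33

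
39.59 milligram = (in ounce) 0.001396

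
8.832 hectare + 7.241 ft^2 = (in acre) 21.82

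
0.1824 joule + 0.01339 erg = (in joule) 0.1824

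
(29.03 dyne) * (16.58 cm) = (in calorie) 1.15e-05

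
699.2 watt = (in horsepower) 0.9376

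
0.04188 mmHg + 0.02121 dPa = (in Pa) 5.586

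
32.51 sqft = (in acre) 0.0007463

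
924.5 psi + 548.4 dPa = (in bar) 63.74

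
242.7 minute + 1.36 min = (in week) 0.02421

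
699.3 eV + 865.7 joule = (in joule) 865.7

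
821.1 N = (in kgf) 83.73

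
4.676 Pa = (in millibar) 0.04676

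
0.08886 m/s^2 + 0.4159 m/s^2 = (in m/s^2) 0.5048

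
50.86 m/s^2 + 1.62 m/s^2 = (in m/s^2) 52.48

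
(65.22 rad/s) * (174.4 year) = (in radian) 3.587e+11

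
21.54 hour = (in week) 0.1282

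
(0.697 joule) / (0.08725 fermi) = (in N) 7.989e+15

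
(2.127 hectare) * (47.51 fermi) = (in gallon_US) 2.67e-07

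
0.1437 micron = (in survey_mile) 8.929e-11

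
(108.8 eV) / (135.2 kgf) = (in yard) 1.438e-20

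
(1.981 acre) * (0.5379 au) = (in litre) 6.451e+17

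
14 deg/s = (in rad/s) 0.2443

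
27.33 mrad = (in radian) 0.02733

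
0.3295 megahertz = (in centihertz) 3.295e+07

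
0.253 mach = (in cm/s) 8615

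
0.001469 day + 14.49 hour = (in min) 871.5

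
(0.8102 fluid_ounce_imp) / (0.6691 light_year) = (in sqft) 3.914e-20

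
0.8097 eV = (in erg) 1.297e-12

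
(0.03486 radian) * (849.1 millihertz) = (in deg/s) 1.696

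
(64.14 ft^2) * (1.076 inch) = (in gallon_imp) 35.82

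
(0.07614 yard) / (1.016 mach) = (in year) 6.382e-12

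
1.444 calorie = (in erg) 6.042e+07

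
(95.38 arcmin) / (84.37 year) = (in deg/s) 5.975e-10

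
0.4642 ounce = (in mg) 1.316e+04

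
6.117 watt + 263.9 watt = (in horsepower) 0.3621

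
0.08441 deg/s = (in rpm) 0.01407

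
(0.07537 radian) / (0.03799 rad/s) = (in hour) 0.0005511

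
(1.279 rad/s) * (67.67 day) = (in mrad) 7.478e+09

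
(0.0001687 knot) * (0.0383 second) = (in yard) 3.635e-06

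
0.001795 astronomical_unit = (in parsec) 8.702e-09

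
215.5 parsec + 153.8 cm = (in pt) 1.885e+22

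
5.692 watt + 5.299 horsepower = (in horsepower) 5.307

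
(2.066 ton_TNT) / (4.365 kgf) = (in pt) 5.724e+11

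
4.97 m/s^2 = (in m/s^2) 4.97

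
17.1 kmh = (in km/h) 17.1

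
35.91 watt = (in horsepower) 0.04816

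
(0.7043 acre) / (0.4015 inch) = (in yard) 3.056e+05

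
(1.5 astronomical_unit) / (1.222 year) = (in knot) 1.132e+04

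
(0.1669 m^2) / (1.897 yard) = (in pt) 272.7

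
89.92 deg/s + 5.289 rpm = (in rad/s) 2.123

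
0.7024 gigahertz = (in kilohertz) 7.024e+05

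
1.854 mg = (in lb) 4.087e-06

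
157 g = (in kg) 0.157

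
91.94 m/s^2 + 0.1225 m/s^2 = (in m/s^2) 92.06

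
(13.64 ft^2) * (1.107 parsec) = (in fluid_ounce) 1.464e+21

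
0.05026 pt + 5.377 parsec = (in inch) 6.532e+18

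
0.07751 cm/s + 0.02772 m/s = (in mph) 0.06374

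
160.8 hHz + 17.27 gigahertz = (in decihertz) 1.727e+11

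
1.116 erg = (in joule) 1.116e-07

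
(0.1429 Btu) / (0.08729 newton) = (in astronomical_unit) 1.155e-08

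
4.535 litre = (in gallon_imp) 0.9976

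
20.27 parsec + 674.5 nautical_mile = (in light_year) 66.11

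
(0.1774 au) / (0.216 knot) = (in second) 2.388e+11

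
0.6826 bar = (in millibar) 682.6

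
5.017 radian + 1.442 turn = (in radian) 14.08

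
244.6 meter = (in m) 244.6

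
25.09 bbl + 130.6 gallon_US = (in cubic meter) 4.483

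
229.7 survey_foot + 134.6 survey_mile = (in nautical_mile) 117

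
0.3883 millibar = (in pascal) 38.83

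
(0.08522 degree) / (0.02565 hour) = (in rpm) 0.0001538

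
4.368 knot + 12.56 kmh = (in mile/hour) 12.83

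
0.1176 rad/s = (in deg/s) 6.738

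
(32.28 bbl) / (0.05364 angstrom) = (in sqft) 1.03e+13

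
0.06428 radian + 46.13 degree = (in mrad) 869.4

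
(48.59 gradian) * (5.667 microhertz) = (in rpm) 4.13e-05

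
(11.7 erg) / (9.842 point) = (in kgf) 3.436e-05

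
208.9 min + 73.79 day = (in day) 73.94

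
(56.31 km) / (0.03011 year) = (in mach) 0.0001742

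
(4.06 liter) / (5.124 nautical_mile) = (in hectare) 4.278e-11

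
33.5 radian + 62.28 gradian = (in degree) 1975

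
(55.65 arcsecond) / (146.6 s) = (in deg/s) 0.0001054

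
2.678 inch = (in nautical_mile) 3.673e-05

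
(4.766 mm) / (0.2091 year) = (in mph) 1.617e-09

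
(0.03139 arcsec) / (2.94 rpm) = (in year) 1.567e-14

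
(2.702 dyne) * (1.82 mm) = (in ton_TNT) 1.175e-17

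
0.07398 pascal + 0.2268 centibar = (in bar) 0.002269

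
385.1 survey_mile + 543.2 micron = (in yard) 6.778e+05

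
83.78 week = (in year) 1.607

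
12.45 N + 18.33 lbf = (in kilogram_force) 9.584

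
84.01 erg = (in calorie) 2.008e-06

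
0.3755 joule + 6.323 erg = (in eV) 2.344e+18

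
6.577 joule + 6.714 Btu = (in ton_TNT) 1.695e-06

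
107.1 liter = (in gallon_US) 28.29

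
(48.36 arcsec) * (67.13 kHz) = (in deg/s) 901.8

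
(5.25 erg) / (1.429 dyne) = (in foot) 0.1205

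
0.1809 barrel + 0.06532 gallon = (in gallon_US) 7.663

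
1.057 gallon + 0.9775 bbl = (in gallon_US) 42.11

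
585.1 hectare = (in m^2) 5.851e+06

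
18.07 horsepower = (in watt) 1.347e+04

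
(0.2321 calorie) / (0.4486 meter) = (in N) 2.165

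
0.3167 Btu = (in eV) 2.086e+21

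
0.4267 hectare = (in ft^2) 4.593e+04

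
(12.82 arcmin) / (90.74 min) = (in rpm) 6.541e-06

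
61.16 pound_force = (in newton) 272.1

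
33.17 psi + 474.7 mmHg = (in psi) 42.35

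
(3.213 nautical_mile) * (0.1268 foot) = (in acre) 0.05683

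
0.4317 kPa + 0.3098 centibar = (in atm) 0.007318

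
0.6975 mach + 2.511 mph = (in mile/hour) 533.8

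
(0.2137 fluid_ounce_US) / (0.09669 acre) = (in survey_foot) 5.299e-08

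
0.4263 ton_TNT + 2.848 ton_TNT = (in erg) 1.37e+17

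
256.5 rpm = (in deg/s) 1539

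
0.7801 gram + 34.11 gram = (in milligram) 3.489e+04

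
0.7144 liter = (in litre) 0.7144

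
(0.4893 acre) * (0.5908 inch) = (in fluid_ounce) 1.005e+06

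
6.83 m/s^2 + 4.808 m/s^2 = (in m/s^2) 11.64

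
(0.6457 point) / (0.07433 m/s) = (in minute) 5.108e-05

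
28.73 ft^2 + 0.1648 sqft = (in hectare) 0.0002684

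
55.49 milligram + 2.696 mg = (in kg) 5.819e-05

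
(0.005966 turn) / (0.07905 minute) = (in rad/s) 0.007903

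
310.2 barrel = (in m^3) 49.32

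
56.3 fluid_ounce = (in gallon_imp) 0.3662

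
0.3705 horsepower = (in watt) 276.3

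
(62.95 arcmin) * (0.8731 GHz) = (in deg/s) 9.16e+08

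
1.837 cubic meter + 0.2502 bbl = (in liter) 1877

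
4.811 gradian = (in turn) 0.01203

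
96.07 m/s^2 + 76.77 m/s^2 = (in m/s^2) 172.8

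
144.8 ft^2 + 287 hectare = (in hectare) 287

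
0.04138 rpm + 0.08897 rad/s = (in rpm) 0.891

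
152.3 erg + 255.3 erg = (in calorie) 9.742e-06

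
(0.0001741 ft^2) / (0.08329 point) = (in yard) 0.602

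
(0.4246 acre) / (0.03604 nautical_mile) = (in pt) 7.297e+04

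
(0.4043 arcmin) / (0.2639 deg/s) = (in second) 0.02553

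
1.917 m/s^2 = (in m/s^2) 1.917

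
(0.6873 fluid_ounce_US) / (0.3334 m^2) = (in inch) 0.0024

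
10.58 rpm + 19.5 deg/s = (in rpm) 13.83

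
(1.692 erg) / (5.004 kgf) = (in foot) 1.131e-08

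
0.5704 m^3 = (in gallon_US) 150.7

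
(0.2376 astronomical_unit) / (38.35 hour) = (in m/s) 2.575e+05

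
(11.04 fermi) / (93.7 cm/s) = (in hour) 3.273e-18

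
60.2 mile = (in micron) 9.688e+10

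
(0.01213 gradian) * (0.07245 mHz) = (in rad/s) 1.38e-08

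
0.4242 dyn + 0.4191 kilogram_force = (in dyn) 4.11e+05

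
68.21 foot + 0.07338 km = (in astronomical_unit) 6.295e-10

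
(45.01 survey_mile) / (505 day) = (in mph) 0.003714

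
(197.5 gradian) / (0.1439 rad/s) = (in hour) 0.005989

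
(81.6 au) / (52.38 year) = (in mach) 21.7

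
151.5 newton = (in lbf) 34.06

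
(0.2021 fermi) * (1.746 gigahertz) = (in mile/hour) 7.893e-07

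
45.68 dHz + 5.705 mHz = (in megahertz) 4.574e-06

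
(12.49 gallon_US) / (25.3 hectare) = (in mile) 1.161e-10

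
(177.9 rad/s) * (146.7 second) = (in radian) 2.61e+04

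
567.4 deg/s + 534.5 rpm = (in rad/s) 65.88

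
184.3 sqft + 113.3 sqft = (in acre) 0.006832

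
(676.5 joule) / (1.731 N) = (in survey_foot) 1282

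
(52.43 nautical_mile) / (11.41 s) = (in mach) 24.99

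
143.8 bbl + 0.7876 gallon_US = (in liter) 2.287e+04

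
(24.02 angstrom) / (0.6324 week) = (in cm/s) 6.28e-13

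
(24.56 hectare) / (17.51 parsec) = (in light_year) 4.805e-29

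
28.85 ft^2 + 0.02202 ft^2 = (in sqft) 28.87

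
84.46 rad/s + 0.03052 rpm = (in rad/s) 84.46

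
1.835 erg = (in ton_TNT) 4.386e-17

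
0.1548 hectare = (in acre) 0.3825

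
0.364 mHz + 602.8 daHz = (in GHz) 6.028e-06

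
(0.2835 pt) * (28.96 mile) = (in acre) 0.001152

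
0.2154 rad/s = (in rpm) 2.057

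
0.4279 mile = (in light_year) 7.279e-14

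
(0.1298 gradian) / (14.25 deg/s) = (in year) 2.6e-10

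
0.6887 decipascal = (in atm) 6.797e-07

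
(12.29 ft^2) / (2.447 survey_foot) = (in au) 1.023e-11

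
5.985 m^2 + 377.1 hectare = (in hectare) 377.1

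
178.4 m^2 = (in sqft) 1920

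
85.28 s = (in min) 1.421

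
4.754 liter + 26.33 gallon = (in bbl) 0.6568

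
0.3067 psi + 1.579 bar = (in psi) 23.21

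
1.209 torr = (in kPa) 0.1612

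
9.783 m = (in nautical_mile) 0.005282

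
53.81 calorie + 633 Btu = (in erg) 6.681e+12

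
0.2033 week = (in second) 1.23e+05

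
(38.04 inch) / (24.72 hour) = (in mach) 3.189e-08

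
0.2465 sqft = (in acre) 5.659e-06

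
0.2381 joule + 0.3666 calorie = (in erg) 1.772e+07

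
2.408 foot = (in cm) 73.4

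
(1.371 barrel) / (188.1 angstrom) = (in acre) 2863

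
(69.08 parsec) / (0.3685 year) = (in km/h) 6.603e+11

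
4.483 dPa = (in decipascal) 4.483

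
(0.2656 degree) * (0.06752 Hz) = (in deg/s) 0.01793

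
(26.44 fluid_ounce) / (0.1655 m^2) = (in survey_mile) 2.936e-06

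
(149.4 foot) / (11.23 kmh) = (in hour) 0.004055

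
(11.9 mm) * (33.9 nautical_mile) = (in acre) 0.1846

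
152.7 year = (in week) 7962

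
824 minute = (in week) 0.08175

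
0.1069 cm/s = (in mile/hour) 0.002391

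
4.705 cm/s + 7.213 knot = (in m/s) 3.758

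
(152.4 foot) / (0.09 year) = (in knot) 3.181e-05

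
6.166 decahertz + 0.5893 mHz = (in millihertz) 6.166e+04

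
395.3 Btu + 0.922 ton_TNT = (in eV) 2.408e+28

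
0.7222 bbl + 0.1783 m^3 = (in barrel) 1.844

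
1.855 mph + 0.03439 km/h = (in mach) 0.002463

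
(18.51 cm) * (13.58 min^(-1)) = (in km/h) 0.1508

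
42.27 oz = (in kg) 1.198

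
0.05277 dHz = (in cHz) 0.5277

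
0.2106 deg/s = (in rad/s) 0.003676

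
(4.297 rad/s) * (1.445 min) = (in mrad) 3.725e+05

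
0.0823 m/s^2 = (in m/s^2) 0.0823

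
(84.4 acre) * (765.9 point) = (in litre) 9.229e+07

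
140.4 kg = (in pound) 309.5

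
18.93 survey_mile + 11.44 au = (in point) 4.851e+15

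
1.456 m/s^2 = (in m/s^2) 1.456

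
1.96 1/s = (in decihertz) 19.6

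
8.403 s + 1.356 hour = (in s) 4890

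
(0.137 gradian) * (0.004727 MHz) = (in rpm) 97.14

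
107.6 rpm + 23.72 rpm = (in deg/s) 787.9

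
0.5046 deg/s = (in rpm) 0.0841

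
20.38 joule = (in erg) 2.038e+08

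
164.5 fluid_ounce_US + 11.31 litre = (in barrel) 0.1017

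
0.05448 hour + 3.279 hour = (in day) 0.1389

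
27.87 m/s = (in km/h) 100.3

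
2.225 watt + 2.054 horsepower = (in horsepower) 2.057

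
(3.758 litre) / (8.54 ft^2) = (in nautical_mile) 2.558e-06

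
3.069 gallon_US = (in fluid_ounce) 392.8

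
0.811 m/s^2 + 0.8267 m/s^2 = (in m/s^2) 1.638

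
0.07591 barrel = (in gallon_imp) 2.655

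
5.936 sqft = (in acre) 0.0001363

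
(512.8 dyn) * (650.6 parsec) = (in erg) 1.029e+24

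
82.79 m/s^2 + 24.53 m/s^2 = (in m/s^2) 107.3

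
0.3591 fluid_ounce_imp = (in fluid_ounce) 0.345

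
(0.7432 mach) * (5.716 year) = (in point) 1.293e+14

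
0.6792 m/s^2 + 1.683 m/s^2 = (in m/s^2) 2.362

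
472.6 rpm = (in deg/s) 2836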